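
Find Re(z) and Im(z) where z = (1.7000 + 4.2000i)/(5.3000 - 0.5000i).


Multiply by conjugate: (1.7000 + 4.2000i)(5.3000 + 0.5000i) / (5.3^2 + (-0.5)^2)
Numerator real = 1.7*5.3 + 4.2*(-0.5) = 6.91
Numerator imag = 4.2*5.3 - 1.7*(-0.5) = 23.11
Denominator = 28.34
Re(z) = 6.91/28.34 = 0.2438
Im(z) = 23.11/28.34 = 0.8155

Re(z) = 0.2438, Im(z) = 0.8155


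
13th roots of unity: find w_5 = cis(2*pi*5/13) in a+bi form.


Angle = 360*5/13 = 138.4615°
a = cos(138.4615°) = -0.7485
b = sin(138.4615°) = 0.6631

-0.7485 + 0.6631i


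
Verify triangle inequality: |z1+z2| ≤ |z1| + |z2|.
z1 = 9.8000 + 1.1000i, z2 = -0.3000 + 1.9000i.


|z1| = sqrt(9.8^2 + 1.1^2) = sqrt(97.25) = 9.8615
|z2| = sqrt((-0.3)^2 + 1.9^2) = sqrt(3.7) = 1.9235
z1+z2 = 9.5000 + 3.0000i
|z1+z2| = sqrt(99.25) = 9.9624
|z1|+|z2| = 9.8615 + 1.9235 = 11.7850

|z1+z2| = 9.9624 ≤ |z1|+|z2| = 11.7850 (verified)


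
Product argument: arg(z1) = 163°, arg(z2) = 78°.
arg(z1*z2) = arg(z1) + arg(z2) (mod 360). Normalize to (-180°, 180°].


arg(z1*z2) = 163° + 78° = 241°
Normalized to (-180°, 180°]: -119°

-119°


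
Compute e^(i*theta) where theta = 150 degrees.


cos(150°) = -0.8660
sin(150°) = 0.5000

e^(i*150°) = -0.8660 + 0.5000i


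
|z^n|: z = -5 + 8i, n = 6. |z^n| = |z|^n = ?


|z| = sqrt(25+64) = sqrt(89) = 9.4340
|z^6| = |z|^6 = (sqrt(89))^6 = 89^3 = 704969

|z^6| = 704969


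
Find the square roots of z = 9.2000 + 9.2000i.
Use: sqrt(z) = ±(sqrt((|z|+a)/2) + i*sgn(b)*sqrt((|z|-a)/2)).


|z| = sqrt(84.64+84.64) = 13.0108
sqrt((|z|+a)/2) = sqrt((13.0108+9.2)/2) = sqrt(11.1054) = 3.3325
sqrt((|z|-a)/2) = sqrt((13.0108-9.2)/2) = sqrt(1.9054) = 1.3804

±(3.3325 + 1.3804i) i.e. 3.3325 + 1.3804i and -3.3325 - 1.3804i


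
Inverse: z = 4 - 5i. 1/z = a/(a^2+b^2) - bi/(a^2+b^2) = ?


|z|^2 = 16+25 = 41
1/z = (4 + 5i)/41

1/z = 0.0976 + 0.1220i


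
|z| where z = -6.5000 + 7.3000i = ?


|z| = sqrt((-6.5)^2 + 7.3^2) = sqrt(42.25 + 53.29) = sqrt(95.54) = 9.7745

|z| = 9.7745


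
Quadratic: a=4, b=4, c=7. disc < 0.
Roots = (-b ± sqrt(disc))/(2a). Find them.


disc = 4^2 - 4*4*7 = 16 - 112 = -96
sqrt(|disc|) = sqrt(96) = 9.7980
Real part = -4/(2*4) = -0.5000
Imag part = 9.7980/(2*4) = 1.2247

-0.5000 ± 1.2247i


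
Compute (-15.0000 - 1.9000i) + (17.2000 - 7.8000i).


Real: -15 + 17.2 = 2.2
Imag: -1.9 - 7.8 = -9.7

2.2000 - 9.7000i


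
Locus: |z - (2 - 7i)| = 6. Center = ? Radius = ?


|z - z0| = r is a circle with center z0 and radius r.
Center = (2, -7), radius = 6

Circle with center (2, -7) and radius 6


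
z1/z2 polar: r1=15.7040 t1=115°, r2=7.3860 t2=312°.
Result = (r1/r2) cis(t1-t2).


r = 15.7040 / 7.3860 = 2.1262
theta = 115° - 312° = -197° = 163° (mod 360)

2.1262 cis(163°)


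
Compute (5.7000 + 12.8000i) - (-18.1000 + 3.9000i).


Real: 5.7 + 18.1 = 23.8
Imag: 12.8 - 3.9 = 8.9

23.8000 + 8.9000i


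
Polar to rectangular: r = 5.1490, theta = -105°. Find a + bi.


a = 5.1490*cos(-105°) = 5.1490*(-0.25882) = -1.3327
b = 5.1490*sin(-105°) = 5.1490*(-0.96593) = -4.9736

-1.3327 - 4.9736i


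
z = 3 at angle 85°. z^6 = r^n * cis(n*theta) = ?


r^6 = 3^6 = 729
n*theta = 6*85° = 510° = 150° (mod 360)
a = 729*cos(150°) = -631.3325
b = 729*sin(150°) = 364.5000

729 cis(150°) = -631.3325 + 364.5000i


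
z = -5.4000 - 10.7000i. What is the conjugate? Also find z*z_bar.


z_bar = -5.4000 + 10.7000i
z*z_bar = (-5.4)^2 + (-10.7)^2 = 29.16 + 114.49 = 143.65

z_bar = -5.4000 + 10.7000i, z*z_bar = 143.65


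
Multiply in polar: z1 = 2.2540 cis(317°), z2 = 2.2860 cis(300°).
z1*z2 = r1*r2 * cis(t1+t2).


r = 2.2540 * 2.2860 = 5.1526
theta = 317° + 300° = 617° = 257° (mod 360)

5.1526 cis(257°)


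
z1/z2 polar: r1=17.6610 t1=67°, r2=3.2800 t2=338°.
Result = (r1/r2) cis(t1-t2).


r = 17.6610 / 3.2800 = 5.3845
theta = 67° - 338° = -271° = 89° (mod 360)

5.3845 cis(89°)


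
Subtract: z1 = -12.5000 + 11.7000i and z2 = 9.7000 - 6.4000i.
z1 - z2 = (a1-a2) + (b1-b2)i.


Real: -12.5 - 9.7 = -22.2
Imag: 11.7 + 6.4 = 18.1

-22.2000 + 18.1000i


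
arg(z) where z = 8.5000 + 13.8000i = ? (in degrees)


Re = 8.5, Im = 13.8
arg = atan2(13.8, 8.5) = 58.3693 degrees

arg(z) = 58.3693 degrees


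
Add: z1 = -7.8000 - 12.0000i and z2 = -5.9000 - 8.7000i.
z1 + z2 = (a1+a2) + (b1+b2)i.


Real: -7.8 - 5.9 = -13.7
Imag: -12 - 8.7 = -20.7

-13.7000 - 20.7000i


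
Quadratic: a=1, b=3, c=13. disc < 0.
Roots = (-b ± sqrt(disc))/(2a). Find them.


disc = 3^2 - 4*1*13 = 9 - 52 = -43
sqrt(|disc|) = sqrt(43) = 6.5574
Real part = -3/(2*1) = -1.5000
Imag part = 6.5574/(2*1) = 3.2787

-1.5000 ± 3.2787i


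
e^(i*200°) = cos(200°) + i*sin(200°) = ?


cos(200°) = -0.9397
sin(200°) = -0.3420

e^(i*200°) = -0.9397 - 0.3420i


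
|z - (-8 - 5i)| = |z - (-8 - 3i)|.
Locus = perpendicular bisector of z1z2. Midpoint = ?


Equal distances means the locus is the perpendicular bisector of z1 and z2.
Midpoint = ((-8+(-8))/2, (-5+(-3))/2) = (-8.0000, -4.0000)

Perpendicular bisector through (-8.0000, -4.0000)


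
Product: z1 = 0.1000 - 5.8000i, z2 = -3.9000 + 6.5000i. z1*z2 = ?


Real = 0.1*(-3.9) - (-5.8)*6.5 = -0.39 - (-37.7) = 37.31
Imag = 0.1*6.5 - (3.9)*(-5.8) = 0.65 + 22.62 = 23.27

37.3100 + 23.2700i


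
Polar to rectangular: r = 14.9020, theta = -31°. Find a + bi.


a = 14.9020*cos(-31°) = 14.9020*0.85717 = 12.7735
b = 14.9020*sin(-31°) = 14.9020*(-0.51504) = -7.6751

12.7735 - 7.6751i


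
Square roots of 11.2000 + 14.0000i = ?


|z| = sqrt(125.44+196) = 17.9287
sqrt((|z|+a)/2) = sqrt((17.9287+11.2)/2) = sqrt(14.5644) = 3.8163
sqrt((|z|-a)/2) = sqrt((17.9287-11.2)/2) = sqrt(3.3644) = 1.8342

±(3.8163 + 1.8342i) i.e. 3.8163 + 1.8342i and -3.8163 - 1.8342i


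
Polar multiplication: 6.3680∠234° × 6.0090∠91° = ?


r = 6.3680 * 6.0090 = 38.2653
theta = 234° + 91° = 325° = 325° (mod 360)

38.2653 cis(325°)


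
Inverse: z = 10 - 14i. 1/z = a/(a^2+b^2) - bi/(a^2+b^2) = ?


|z|^2 = 100+196 = 296
1/z = (10 + 14i)/296

1/z = 0.0338 + 0.0473i


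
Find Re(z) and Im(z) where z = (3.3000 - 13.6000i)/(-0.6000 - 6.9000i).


Multiply by conjugate: (3.3000 - 13.6000i)(-0.6000 + 6.9000i) / ((-0.6)^2 + (-6.9)^2)
Numerator real = 3.3*(-0.6) - (13.6)*(-6.9) = 91.86
Numerator imag = -13.6*(-0.6) - 3.3*(-6.9) = 30.93
Denominator = 47.97
Re(z) = 91.86/47.97 = 1.9149
Im(z) = 30.93/47.97 = 0.6448

Re(z) = 1.9149, Im(z) = 0.6448


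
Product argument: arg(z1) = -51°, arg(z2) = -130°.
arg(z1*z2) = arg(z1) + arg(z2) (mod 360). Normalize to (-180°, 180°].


arg(z1*z2) = -51° - 130° = -181°
Normalized to (-180°, 180°]: 179°

179°


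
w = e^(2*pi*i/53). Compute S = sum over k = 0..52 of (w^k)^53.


The roots are w_k = w^k with w = e^(2*pi*i/53), and (w^k)^53 = (w^53)^k.
So S = 1 + u + u^2 + ... + u^(52) with u = w^53.
53 = 1*53 + 0, so 53 is a multiple of 53 and u = (w^53)^1 = 1.
Every one of the 53 terms equals 1: S = 53

S = 53


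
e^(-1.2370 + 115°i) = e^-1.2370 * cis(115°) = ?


e^-1.2370 = 0.2903
cos(115°) = -0.4226
sin(115°) = 0.9063
Real = 0.2903*(-0.4226) = -0.1227
Imag = 0.2903*0.9063 = 0.2631

-0.1227 + 0.2631i


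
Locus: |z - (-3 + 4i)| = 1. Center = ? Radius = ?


|z - z0| = r is a circle with center z0 and radius r.
Center = (-3, 4), radius = 1

Circle with center (-3, 4) and radius 1


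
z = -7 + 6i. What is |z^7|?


|z| = sqrt(49+36) = sqrt(85) = 9.2195
|z^7| = |z|^7 = (sqrt(85))^7 = 85^3 * sqrt(85) = 614125*sqrt(85)

|z^7| = 614125*sqrt(85) ≈ 5661952.7398


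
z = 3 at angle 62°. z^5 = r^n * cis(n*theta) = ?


r^5 = 3^5 = 243
n*theta = 5*62° = 310° = 310° (mod 360)
a = 243*cos(310°) = 156.1974
b = 243*sin(310°) = -186.1488

243 cis(310°) = 156.1974 - 186.1488i


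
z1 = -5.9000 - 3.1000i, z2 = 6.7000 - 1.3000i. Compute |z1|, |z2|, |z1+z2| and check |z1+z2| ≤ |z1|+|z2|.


|z1| = sqrt((-5.9)^2 + (-3.1)^2) = sqrt(44.42) = 6.6648
|z2| = sqrt(6.7^2 + (-1.3)^2) = sqrt(46.58) = 6.8250
z1+z2 = 0.8000 - 4.4000i
|z1+z2| = sqrt(20) = 4.4721
|z1|+|z2| = 6.6648 + 6.8250 = 13.4898

|z1+z2| = 4.4721 ≤ |z1|+|z2| = 13.4898 (verified)


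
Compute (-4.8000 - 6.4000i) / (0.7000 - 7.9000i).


Conjugate of z2 = 0.7000 + 7.9000i
Numerator: (-4.8000 - 6.4000i)(0.7000 + 7.9000i) = 47.2000 - 42.4000i
Denominator: 0.7^2 + (-7.9)^2 = 62.9
Result = (47.2000 - 42.4000i)/62.9

0.7504 - 0.6741i


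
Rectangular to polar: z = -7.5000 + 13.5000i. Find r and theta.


r = sqrt(56.25+182.25) = sqrt(238.5) = 15.4434
theta = atan2(13.5, -7.5) = 119.0546 degrees

r = 15.4434, theta = 119.0546 degrees


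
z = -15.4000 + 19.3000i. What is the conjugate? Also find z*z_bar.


z_bar = -15.4000 - 19.3000i
z*z_bar = (-15.4)^2 + 19.3^2 = 237.16 + 372.49 = 609.65

z_bar = -15.4000 - 19.3000i, z*z_bar = 609.65


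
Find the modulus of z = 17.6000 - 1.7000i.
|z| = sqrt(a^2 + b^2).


|z| = sqrt(17.6^2 + (-1.7)^2) = sqrt(309.76 + 2.89) = sqrt(312.65) = 17.6819

|z| = 17.6819


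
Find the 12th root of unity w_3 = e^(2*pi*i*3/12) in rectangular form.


Angle = 360*3/12 = 90°
a = cos(90°) = 0
b = sin(90°) = 1.0000

0 + 1.0000i


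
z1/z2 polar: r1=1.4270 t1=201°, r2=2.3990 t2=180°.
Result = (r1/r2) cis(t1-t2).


r = 1.4270 / 2.3990 = 0.5948
theta = 201° - 180° = 21° = 21° (mod 360)

0.5948 cis(21°)


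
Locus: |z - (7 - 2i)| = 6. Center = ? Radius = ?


|z - z0| = r is a circle with center z0 and radius r.
Center = (7, -2), radius = 6

Circle with center (7, -2) and radius 6


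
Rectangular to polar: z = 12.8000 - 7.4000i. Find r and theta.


r = sqrt(163.84+54.76) = sqrt(218.6) = 14.7851
theta = atan2(-7.4, 12.8) = -30.0333 degrees

r = 14.7851, theta = -30.0333 degrees


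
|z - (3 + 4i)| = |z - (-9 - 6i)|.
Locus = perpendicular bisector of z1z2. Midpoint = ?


Equal distances means the locus is the perpendicular bisector of z1 and z2.
Midpoint = ((3+(-9))/2, (4+(-6))/2) = (-3.0000, -1.0000)

Perpendicular bisector through (-3.0000, -1.0000)


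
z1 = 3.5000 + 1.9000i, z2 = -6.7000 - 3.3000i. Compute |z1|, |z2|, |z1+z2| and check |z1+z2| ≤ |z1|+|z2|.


|z1| = sqrt(3.5^2 + 1.9^2) = sqrt(15.86) = 3.9825
|z2| = sqrt((-6.7)^2 + (-3.3)^2) = sqrt(55.78) = 7.4686
z1+z2 = -3.2000 - 1.4000i
|z1+z2| = sqrt(12.2) = 3.4928
|z1|+|z2| = 3.9825 + 7.4686 = 11.4511

|z1+z2| = 3.4928 ≤ |z1|+|z2| = 11.4511 (verified)


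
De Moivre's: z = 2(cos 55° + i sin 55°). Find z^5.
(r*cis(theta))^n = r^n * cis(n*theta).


r^5 = 2^5 = 32
n*theta = 5*55° = 275° = 275° (mod 360)
a = 32*cos(275°) = 2.7890
b = 32*sin(275°) = -31.8782

32 cis(275°) = 2.7890 - 31.8782i


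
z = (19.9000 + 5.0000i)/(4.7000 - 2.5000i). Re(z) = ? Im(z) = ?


Multiply by conjugate: (19.9000 + 5.0000i)(4.7000 + 2.5000i) / (4.7^2 + (-2.5)^2)
Numerator real = 19.9*4.7 + 5*(-2.5) = 81.03
Numerator imag = 5*4.7 - 19.9*(-2.5) = 73.25
Denominator = 28.34
Re(z) = 81.03/28.34 = 2.8592
Im(z) = 73.25/28.34 = 2.5847

Re(z) = 2.8592, Im(z) = 2.5847


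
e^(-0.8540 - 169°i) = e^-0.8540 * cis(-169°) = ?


e^-0.8540 = 0.4257
cos(-169°) = -0.9816
sin(-169°) = -0.1908
Real = 0.4257*(-0.9816) = -0.4179
Imag = 0.4257*(-0.1908) = -0.0812

-0.4179 - 0.0812i


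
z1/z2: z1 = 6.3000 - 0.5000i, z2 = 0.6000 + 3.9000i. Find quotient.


Conjugate of z2 = 0.6000 - 3.9000i
Numerator: (6.3000 - 0.5000i)(0.6000 - 3.9000i) = 1.8300 - 24.8700i
Denominator: 0.6^2 + 3.9^2 = 15.57
Result = (1.8300 - 24.8700i)/15.57

0.1175 - 1.5973i


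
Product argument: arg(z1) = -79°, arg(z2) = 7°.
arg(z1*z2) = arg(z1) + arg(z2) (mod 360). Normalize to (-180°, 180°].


arg(z1*z2) = -79° + 7° = -72°
Normalized to (-180°, 180°]: -72°

-72°


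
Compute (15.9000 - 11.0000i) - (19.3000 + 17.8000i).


Real: 15.9 - 19.3 = -3.4
Imag: -11 - 17.8 = -28.8

-3.4000 - 28.8000i


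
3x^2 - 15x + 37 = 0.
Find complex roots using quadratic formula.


disc = (-15)^2 - 4*3*37 = 225 - 444 = -219
sqrt(|disc|) = sqrt(219) = 14.7986
Real part = 15/(2*3) = 2.5000
Imag part = 14.7986/(2*3) = 2.4664

2.5000 ± 2.4664i


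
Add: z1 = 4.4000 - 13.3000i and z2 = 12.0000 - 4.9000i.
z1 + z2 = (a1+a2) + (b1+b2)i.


Real: 4.4 + 12 = 16.4
Imag: -13.3 - 4.9 = -18.2

16.4000 - 18.2000i


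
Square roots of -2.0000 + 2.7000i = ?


|z| = sqrt(4+7.29) = 3.3601
sqrt((|z|+a)/2) = sqrt((3.3601+(-2))/2) = sqrt(0.6800) = 0.8246
sqrt((|z|-a)/2) = sqrt((3.3601-(-2))/2) = sqrt(2.6800) = 1.6371

±(0.8246 + 1.6371i) i.e. 0.8246 + 1.6371i and -0.8246 - 1.6371i


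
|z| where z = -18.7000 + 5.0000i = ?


|z| = sqrt((-18.7)^2 + 5^2) = sqrt(349.69 + 25) = sqrt(374.69) = 19.3569

|z| = 19.3569


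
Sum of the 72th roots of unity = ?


The sum of all 72th roots of unity is 0.
Geometric series: (1 - w^72)/(1 - w) = (1-1)/(1-w) = 0 since w^72 = 1, w ≠ 1.
Alternatively: coefficient of z^71 in z^72 - 1 is 0.

0


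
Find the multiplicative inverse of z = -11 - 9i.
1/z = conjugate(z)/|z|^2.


|z|^2 = 121+81 = 202
1/z = (-11 + 9i)/202

1/z = -0.0545 + 0.0446i


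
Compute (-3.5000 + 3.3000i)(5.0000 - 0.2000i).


Real = -3.5*5 - 3.3*(-0.2) = -17.5 - (-0.66) = -16.84
Imag = -3.5*(-0.2) + 5*3.3 = 0.7 + 16.5 = 17.2

-16.8400 + 17.2000i


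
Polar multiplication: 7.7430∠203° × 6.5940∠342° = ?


r = 7.7430 * 6.5940 = 51.0573
theta = 203° + 342° = 545° = 185° (mod 360)

51.0573 cis(185°)


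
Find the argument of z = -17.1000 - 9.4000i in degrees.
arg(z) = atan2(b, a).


Re = -17.1, Im = -9.4
arg = atan2(-9.4, -17.1) = -151.2021 degrees

arg(z) = -151.2021 degrees


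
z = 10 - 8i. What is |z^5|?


|z| = sqrt(100+64) = sqrt(164) = 12.8062
|z^5| = |z|^5 = (sqrt(164))^5 = 164^2 * sqrt(164) = 26896*sqrt(164)

|z^5| = 26896*sqrt(164) ≈ 344436.8590


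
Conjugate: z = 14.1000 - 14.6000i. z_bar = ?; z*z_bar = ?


z_bar = 14.1000 + 14.6000i
z*z_bar = 14.1^2 + (-14.6)^2 = 198.81 + 213.16 = 411.97

z_bar = 14.1000 + 14.6000i, z*z_bar = 411.97


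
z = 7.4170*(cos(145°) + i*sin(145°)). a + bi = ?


a = 7.4170*cos(145°) = 7.4170*(-0.819152) = -6.0757
b = 7.4170*sin(145°) = 7.4170*0.57358 = 4.2542

-6.0757 + 4.2542i


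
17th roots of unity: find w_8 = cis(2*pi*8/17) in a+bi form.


Angle = 360*8/17 = 169.4118°
a = cos(169.4118°) = -0.9830
b = sin(169.4118°) = 0.1837

-0.9830 + 0.1837i


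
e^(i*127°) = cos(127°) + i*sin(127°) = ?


cos(127°) = -0.6018
sin(127°) = 0.7986

e^(i*127°) = -0.6018 + 0.7986i


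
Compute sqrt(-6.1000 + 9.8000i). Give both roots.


|z| = sqrt(37.21+96.04) = 11.5434
sqrt((|z|+a)/2) = sqrt((11.5434+(-6.1))/2) = sqrt(2.7217) = 1.6498
sqrt((|z|-a)/2) = sqrt((11.5434-(-6.1))/2) = sqrt(8.8217) = 2.9701

±(1.6498 + 2.9701i) i.e. 1.6498 + 2.9701i and -1.6498 - 2.9701i


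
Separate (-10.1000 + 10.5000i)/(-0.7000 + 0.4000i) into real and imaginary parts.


Multiply by conjugate: (-10.1000 + 10.5000i)(-0.7000 - 0.4000i) / ((-0.7)^2 + 0.4^2)
Numerator real = -10.1*(-0.7) + 10.5*0.4 = 11.27
Numerator imag = 10.5*(-0.7) - (-10.1)*0.4 = -3.31
Denominator = 0.65
Re(z) = 11.27/0.65 = 17.3385
Im(z) = -3.31/0.65 = -5.0923

Re(z) = 17.3385, Im(z) = -5.0923


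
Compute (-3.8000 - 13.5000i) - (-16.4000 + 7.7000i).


Real: -3.8 + 16.4 = 12.6
Imag: -13.5 - 7.7 = -21.2

12.6000 - 21.2000i


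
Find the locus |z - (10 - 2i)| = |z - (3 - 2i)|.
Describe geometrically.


Equal distances means the locus is the perpendicular bisector of z1 and z2.
Midpoint = ((10+3)/2, (-2+(-2))/2) = (6.5000, -2.0000)

Perpendicular bisector through (6.5000, -2.0000)


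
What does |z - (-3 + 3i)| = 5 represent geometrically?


|z - z0| = r is a circle with center z0 and radius r.
Center = (-3, 3), radius = 5

Circle with center (-3, 3) and radius 5


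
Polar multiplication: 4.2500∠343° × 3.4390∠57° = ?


r = 4.2500 * 3.4390 = 14.6158
theta = 343° + 57° = 400° = 40° (mod 360)

14.6158 cis(40°)


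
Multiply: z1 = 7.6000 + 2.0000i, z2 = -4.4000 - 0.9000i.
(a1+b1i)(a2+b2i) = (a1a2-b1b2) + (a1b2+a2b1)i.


Real = 7.6*(-4.4) - 2*(-0.9) = -33.44 - (-1.8) = -31.64
Imag = 7.6*(-0.9) - (4.4)*2 = -6.84 - (8.8) = -15.64

-31.6400 - 15.6400i


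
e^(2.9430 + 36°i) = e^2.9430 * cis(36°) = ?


e^2.9430 = 18.9727
cos(36°) = 0.809017
sin(36°) = 0.587785
Real = 18.9727*0.809017 = 15.3492
Imag = 18.9727*0.587785 = 11.1519

15.3492 + 11.1519i


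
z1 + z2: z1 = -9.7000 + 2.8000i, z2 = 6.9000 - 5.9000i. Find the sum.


Real: -9.7 + 6.9 = -2.8
Imag: 2.8 - 5.9 = -3.1

-2.8000 - 3.1000i


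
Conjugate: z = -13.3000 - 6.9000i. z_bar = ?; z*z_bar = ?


z_bar = -13.3000 + 6.9000i
z*z_bar = (-13.3)^2 + (-6.9)^2 = 176.89 + 47.61 = 224.5

z_bar = -13.3000 + 6.9000i, z*z_bar = 224.5


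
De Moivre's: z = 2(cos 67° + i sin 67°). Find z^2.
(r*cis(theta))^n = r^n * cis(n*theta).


r^2 = 2^2 = 4
n*theta = 2*67° = 134° = 134° (mod 360)
a = 4*cos(134°) = -2.7786
b = 4*sin(134°) = 2.8774

4 cis(134°) = -2.7786 + 2.8774i


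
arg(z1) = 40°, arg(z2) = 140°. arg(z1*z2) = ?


arg(z1*z2) = 40° + 140° = 180°
Normalized to (-180°, 180°]: 180°

180°


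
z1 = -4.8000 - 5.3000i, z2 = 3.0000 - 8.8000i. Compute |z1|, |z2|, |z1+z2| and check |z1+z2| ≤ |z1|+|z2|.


|z1| = sqrt((-4.8)^2 + (-5.3)^2) = sqrt(51.13) = 7.1505
|z2| = sqrt(3^2 + (-8.8)^2) = sqrt(86.44) = 9.2973
z1+z2 = -1.8000 - 14.1000i
|z1+z2| = sqrt(202.05) = 14.2144
|z1|+|z2| = 7.1505 + 9.2973 = 16.4478

|z1+z2| = 14.2144 ≤ |z1|+|z2| = 16.4478 (verified)


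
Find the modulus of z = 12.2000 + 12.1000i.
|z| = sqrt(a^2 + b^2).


|z| = sqrt(12.2^2 + 12.1^2) = sqrt(148.84 + 146.41) = sqrt(295.25) = 17.1828

|z| = 17.1828


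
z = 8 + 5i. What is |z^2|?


|z| = sqrt(64+25) = sqrt(89) = 9.4340
|z^2| = |z|^2 = (sqrt(89))^2 = 89

|z^2| = 89


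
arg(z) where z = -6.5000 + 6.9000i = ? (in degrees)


Re = -6.5, Im = 6.9
arg = atan2(6.9, -6.5) = 133.2902 degrees

arg(z) = 133.2902 degrees


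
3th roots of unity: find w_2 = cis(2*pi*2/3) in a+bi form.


Angle = 360*2/3 = 240°
a = cos(240°) = -0.5000
b = sin(240°) = -0.8660

-0.5000 - 0.8660i


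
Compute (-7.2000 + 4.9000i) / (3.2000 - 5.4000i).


Conjugate of z2 = 3.2000 + 5.4000i
Numerator: (-7.2000 + 4.9000i)(3.2000 + 5.4000i) = -49.5000 - 23.2000i
Denominator: 3.2^2 + (-5.4)^2 = 39.4
Result = (-49.5000 - 23.2000i)/39.4

-1.2563 - 0.5888i


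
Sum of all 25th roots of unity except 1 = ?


With w = e^(2*pi*i/25), all 25 of the 25th roots of unity w^0 = 1, w, ..., w^(24) sum to 0: 1 + w + ... + w^(24) = (1 - w^25)/(1 - w) = 0 since w^25 = 1, w ≠ 1.
Removing the root 1: w + w^2 + ... + w^(24) = 0 - 1 = -1

Sum = -1


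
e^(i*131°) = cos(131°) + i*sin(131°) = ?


cos(131°) = -0.6561
sin(131°) = 0.7547

e^(i*131°) = -0.6561 + 0.7547i


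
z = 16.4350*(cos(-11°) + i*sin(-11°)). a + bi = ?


a = 16.4350*cos(-11°) = 16.4350*0.981627 = 16.1330
b = 16.4350*sin(-11°) = 16.4350*(-0.190809) = -3.1359

16.1330 - 3.1359i


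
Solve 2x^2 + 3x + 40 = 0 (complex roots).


disc = 3^2 - 4*2*40 = 9 - 320 = -311
sqrt(|disc|) = sqrt(311) = 17.6352
Real part = -3/(2*2) = -0.7500
Imag part = 17.6352/(2*2) = 4.4088

-0.7500 ± 4.4088i


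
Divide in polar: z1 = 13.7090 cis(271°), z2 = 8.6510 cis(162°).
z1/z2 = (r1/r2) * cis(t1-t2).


r = 13.7090 / 8.6510 = 1.5847
theta = 271° - 162° = 109° = 109° (mod 360)

1.5847 cis(109°)


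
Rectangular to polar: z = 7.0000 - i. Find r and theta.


r = sqrt(49+1) = sqrt(50) = 7.0711
theta = atan2(-1, 7) = -8.1301 degrees

r = 7.0711, theta = -8.1301 degrees


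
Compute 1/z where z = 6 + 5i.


|z|^2 = 36+25 = 61
1/z = (6 - 5i)/61

1/z = 0.0984 - 0.0820i


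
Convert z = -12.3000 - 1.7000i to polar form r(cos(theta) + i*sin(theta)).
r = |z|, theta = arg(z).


r = sqrt(151.29+2.89) = sqrt(154.18) = 12.4169
theta = atan2(-1.7, -12.3) = -172.1309 degrees

r = 12.4169, theta = -172.1309 degrees


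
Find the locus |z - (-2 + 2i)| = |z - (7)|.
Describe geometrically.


Equal distances means the locus is the perpendicular bisector of z1 and z2.
Midpoint = ((-2+7)/2, (2+0)/2) = (2.5000, 1.0000)

Perpendicular bisector through (2.5000, 1.0000)


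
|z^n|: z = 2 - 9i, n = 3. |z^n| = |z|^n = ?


|z| = sqrt(4+81) = sqrt(85) = 9.2195
|z^3| = |z|^3 = (sqrt(85))^3 = 85*sqrt(85)

|z^3| = 85*sqrt(85) ≈ 783.6613


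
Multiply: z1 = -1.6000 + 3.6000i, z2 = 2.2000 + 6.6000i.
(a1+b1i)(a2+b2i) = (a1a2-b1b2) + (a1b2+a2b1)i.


Real = -1.6*2.2 - 3.6*6.6 = -3.52 - 23.76 = -27.28
Imag = -1.6*6.6 + 2.2*3.6 = -10.56 + 7.92 = -2.64

-27.2800 - 2.6400i


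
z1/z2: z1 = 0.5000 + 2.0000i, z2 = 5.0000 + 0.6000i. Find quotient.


Conjugate of z2 = 5.0000 - 0.6000i
Numerator: (0.5000 + 2.0000i)(5.0000 - 0.6000i) = 3.7000 + 9.7000i
Denominator: 5^2 + 0.6^2 = 25.36
Result = (3.7000 + 9.7000i)/25.36

0.1459 + 0.3825i


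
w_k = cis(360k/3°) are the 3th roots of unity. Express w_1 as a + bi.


Angle = 360*1/3 = 120°
a = cos(120°) = -0.5000
b = sin(120°) = 0.8660

-0.5000 + 0.8660i


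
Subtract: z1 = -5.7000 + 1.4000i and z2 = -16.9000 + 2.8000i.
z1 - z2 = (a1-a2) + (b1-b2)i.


Real: -5.7 + 16.9 = 11.2
Imag: 1.4 - 2.8 = -1.4

11.2000 - 1.4000i


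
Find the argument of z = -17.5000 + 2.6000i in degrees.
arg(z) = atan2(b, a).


Re = -17.5, Im = 2.6
arg = atan2(2.6, -17.5) = 171.5493 degrees

arg(z) = 171.5493 degrees


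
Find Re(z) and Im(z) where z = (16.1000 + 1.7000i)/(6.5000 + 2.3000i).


Multiply by conjugate: (16.1000 + 1.7000i)(6.5000 - 2.3000i) / (6.5^2 + 2.3^2)
Numerator real = 16.1*6.5 + 1.7*2.3 = 108.56
Numerator imag = 1.7*6.5 - 16.1*2.3 = -25.98
Denominator = 47.54
Re(z) = 108.56/47.54 = 2.2836
Im(z) = -25.98/47.54 = -0.5465

Re(z) = 2.2836, Im(z) = -0.5465


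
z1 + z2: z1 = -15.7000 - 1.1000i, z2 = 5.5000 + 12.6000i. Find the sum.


Real: -15.7 + 5.5 = -10.2
Imag: -1.1 + 12.6 = 11.5

-10.2000 + 11.5000i


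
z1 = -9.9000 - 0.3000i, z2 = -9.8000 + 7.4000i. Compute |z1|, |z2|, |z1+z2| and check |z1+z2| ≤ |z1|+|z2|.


|z1| = sqrt((-9.9)^2 + (-0.3)^2) = sqrt(98.1) = 9.9045
|z2| = sqrt((-9.8)^2 + 7.4^2) = sqrt(150.8) = 12.2801
z1+z2 = -19.7000 + 7.1000i
|z1+z2| = sqrt(438.5) = 20.9404
|z1|+|z2| = 9.9045 + 12.2801 = 22.1846

|z1+z2| = 20.9404 ≤ |z1|+|z2| = 22.1846 (verified)


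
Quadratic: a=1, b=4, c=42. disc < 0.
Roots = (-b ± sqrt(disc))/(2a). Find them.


disc = 4^2 - 4*1*42 = 16 - 168 = -152
sqrt(|disc|) = sqrt(152) = 12.3288
Real part = -4/(2*1) = -2.0000
Imag part = 12.3288/(2*1) = 6.1644

-2.0000 ± 6.1644i


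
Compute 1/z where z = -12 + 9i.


|z|^2 = 144+81 = 225
1/z = (-12 - 9i)/225

1/z = -0.0533 - 0.0400i


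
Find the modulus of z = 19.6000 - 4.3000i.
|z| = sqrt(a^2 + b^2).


|z| = sqrt(19.6^2 + (-4.3)^2) = sqrt(384.16 + 18.49) = sqrt(402.65) = 20.0661

|z| = 20.0661


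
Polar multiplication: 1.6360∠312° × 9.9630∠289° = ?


r = 1.6360 * 9.9630 = 16.2995
theta = 312° + 289° = 601° = 241° (mod 360)

16.2995 cis(241°)


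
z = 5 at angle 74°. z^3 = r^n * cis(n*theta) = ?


r^3 = 5^3 = 125
n*theta = 3*74° = 222° = 222° (mod 360)
a = 125*cos(222°) = -92.8931
b = 125*sin(222°) = -83.6413

125 cis(222°) = -92.8931 - 83.6413i


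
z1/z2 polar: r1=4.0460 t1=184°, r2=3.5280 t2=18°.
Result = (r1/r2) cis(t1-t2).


r = 4.0460 / 3.5280 = 1.1468
theta = 184° - 18° = 166° = 166° (mod 360)

1.1468 cis(166°)


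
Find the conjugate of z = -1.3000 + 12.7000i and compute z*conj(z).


z_bar = -1.3000 - 12.7000i
z*z_bar = (-1.3)^2 + 12.7^2 = 1.69 + 161.29 = 162.98

z_bar = -1.3000 - 12.7000i, z*z_bar = 162.98


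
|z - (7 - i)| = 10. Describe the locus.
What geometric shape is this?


|z - z0| = r is a circle with center z0 and radius r.
Center = (7, -1), radius = 10

Circle with center (7, -1) and radius 10


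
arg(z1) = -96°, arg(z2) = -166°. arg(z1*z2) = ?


arg(z1*z2) = -96° - 166° = -262°
Normalized to (-180°, 180°]: 98°

98°


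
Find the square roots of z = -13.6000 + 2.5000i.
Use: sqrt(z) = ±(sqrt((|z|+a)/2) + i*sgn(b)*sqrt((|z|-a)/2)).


|z| = sqrt(184.96+6.25) = 13.8279
sqrt((|z|+a)/2) = sqrt((13.8279+(-13.6))/2) = sqrt(0.1139) = 0.3375
sqrt((|z|-a)/2) = sqrt((13.8279-(-13.6))/2) = sqrt(13.7139) = 3.7032

±(0.3375 + 3.7032i) i.e. 0.3375 + 3.7032i and -0.3375 - 3.7032i


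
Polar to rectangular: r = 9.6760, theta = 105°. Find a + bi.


a = 9.6760*cos(105°) = 9.6760*(-0.25882) = -2.5043
b = 9.6760*sin(105°) = 9.6760*0.96593 = 9.3463

-2.5043 + 9.3463i


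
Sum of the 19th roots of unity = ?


The sum of all 19th roots of unity is 0.
Geometric series: (1 - w^19)/(1 - w) = (1-1)/(1-w) = 0 since w^19 = 1, w ≠ 1.
Alternatively: coefficient of z^18 in z^19 - 1 is 0.

0


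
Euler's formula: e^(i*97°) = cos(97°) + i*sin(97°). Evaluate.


cos(97°) = -0.1219
sin(97°) = 0.9925

e^(i*97°) = -0.1219 + 0.9925i


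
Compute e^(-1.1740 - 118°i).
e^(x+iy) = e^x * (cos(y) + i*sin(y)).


e^-1.1740 = 0.3091
cos(-118°) = -0.4695
sin(-118°) = -0.8829
Real = 0.3091*(-0.4695) = -0.1451
Imag = 0.3091*(-0.8829) = -0.2729

-0.1451 - 0.2729i


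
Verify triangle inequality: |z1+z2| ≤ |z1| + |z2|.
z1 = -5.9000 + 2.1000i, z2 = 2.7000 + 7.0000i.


|z1| = sqrt((-5.9)^2 + 2.1^2) = sqrt(39.22) = 6.2626
|z2| = sqrt(2.7^2 + 7^2) = sqrt(56.29) = 7.5027
z1+z2 = -3.2000 + 9.1000i
|z1+z2| = sqrt(93.05) = 9.6462
|z1|+|z2| = 6.2626 + 7.5027 = 13.7653

|z1+z2| = 9.6462 ≤ |z1|+|z2| = 13.7653 (verified)


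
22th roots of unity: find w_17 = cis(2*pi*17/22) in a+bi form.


Angle = 360*17/22 = 278.1818°
a = cos(278.1818°) = 0.1423
b = sin(278.1818°) = -0.9898

0.1423 - 0.9898i


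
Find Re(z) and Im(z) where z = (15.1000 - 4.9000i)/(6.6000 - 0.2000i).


Multiply by conjugate: (15.1000 - 4.9000i)(6.6000 + 0.2000i) / (6.6^2 + (-0.2)^2)
Numerator real = 15.1*6.6 - (4.9)*(-0.2) = 100.64
Numerator imag = -4.9*6.6 - 15.1*(-0.2) = -29.32
Denominator = 43.6
Re(z) = 100.64/43.6 = 2.3083
Im(z) = -29.32/43.6 = -0.6725

Re(z) = 2.3083, Im(z) = -0.6725


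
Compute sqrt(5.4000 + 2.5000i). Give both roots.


|z| = sqrt(29.16+6.25) = 5.9506
sqrt((|z|+a)/2) = sqrt((5.9506+5.4)/2) = sqrt(5.6753) = 2.3823
sqrt((|z|-a)/2) = sqrt((5.9506-5.4)/2) = sqrt(0.2753) = 0.5247

±(2.3823 + 0.5247i) i.e. 2.3823 + 0.5247i and -2.3823 - 0.5247i


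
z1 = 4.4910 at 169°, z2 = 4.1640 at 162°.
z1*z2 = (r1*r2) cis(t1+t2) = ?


r = 4.4910 * 4.1640 = 18.7005
theta = 169° + 162° = 331° = 331° (mod 360)

18.7005 cis(331°)


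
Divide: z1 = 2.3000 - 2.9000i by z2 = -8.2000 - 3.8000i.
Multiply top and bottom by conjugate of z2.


Conjugate of z2 = -8.2000 + 3.8000i
Numerator: (2.3000 - 2.9000i)(-8.2000 + 3.8000i) = -7.8400 + 32.5200i
Denominator: (-8.2)^2 + (-3.8)^2 = 81.68
Result = (-7.8400 + 32.5200i)/81.68

-0.0960 + 0.3981i


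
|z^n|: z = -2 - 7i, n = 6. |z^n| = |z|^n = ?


|z| = sqrt(4+49) = sqrt(53) = 7.2801
|z^6| = |z|^6 = (sqrt(53))^6 = 53^3 = 148877

|z^6| = 148877


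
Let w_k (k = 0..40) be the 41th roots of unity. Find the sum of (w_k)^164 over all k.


The roots are w_k = w^k with w = e^(2*pi*i/41), and (w^k)^164 = (w^164)^k.
So S = 1 + u + u^2 + ... + u^(40) with u = w^164.
164 = 4*41 + 0, so 164 is a multiple of 41 and u = (w^41)^4 = 1.
Every one of the 41 terms equals 1: S = 41

S = 41


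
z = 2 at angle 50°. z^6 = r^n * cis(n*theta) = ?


r^6 = 2^6 = 64
n*theta = 6*50° = 300° = 300° (mod 360)
a = 64*cos(300°) = 32.0000
b = 64*sin(300°) = -55.4256

64 cis(300°) = 32.0000 - 55.4256i


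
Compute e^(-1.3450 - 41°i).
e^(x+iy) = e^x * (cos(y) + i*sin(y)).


e^-1.3450 = 0.2605
cos(-41°) = 0.7547
sin(-41°) = -0.6561
Real = 0.2605*0.7547 = 0.1966
Imag = 0.2605*(-0.6561) = -0.1709

0.1966 - 0.1709i


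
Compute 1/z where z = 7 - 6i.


|z|^2 = 49+36 = 85
1/z = (7 + 6i)/85

1/z = 0.0824 + 0.0706i


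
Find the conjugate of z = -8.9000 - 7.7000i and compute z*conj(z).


z_bar = -8.9000 + 7.7000i
z*z_bar = (-8.9)^2 + (-7.7)^2 = 79.21 + 59.29 = 138.5

z_bar = -8.9000 + 7.7000i, z*z_bar = 138.5


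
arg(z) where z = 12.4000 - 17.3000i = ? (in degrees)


Re = 12.4, Im = -17.3
arg = atan2(-17.3, 12.4) = -54.3684 degrees

arg(z) = -54.3684 degrees


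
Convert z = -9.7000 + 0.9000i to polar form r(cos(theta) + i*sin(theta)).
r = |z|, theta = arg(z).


r = sqrt(94.09+0.81) = sqrt(94.9) = 9.7417
theta = atan2(0.9, -9.7) = 174.6991 degrees

r = 9.7417, theta = 174.6991 degrees


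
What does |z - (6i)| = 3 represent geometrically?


|z - z0| = r is a circle with center z0 and radius r.
Center = (0, 6), radius = 3

Circle with center (0, 6) and radius 3


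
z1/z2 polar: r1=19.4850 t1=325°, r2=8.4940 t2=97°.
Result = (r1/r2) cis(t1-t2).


r = 19.4850 / 8.4940 = 2.2940
theta = 325° - 97° = 228° = 228° (mod 360)

2.2940 cis(228°)


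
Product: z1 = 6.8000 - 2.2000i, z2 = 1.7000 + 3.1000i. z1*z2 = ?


Real = 6.8*1.7 - (-2.2)*3.1 = 11.56 - (-6.82) = 18.38
Imag = 6.8*3.1 + 1.7*(-2.2) = 21.08 - (3.74) = 17.34

18.3800 + 17.3400i


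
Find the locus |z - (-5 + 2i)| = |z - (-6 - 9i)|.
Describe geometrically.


Equal distances means the locus is the perpendicular bisector of z1 and z2.
Midpoint = ((-5+(-6))/2, (2+(-9))/2) = (-5.5000, -3.5000)

Perpendicular bisector through (-5.5000, -3.5000)


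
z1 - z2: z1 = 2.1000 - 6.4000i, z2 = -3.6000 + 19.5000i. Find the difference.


Real: 2.1 + 3.6 = 5.7
Imag: -6.4 - 19.5 = -25.9

5.7000 - 25.9000i


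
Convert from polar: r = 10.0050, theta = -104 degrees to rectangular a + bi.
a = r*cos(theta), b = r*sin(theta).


a = 10.0050*cos(-104°) = 10.0050*(-0.24192) = -2.4204
b = 10.0050*sin(-104°) = 10.0050*(-0.970296) = -9.7078

-2.4204 - 9.7078i


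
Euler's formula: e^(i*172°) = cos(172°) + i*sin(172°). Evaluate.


cos(172°) = -0.9903
sin(172°) = 0.1392

e^(i*172°) = -0.9903 + 0.1392i


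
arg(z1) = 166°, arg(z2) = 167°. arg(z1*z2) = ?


arg(z1*z2) = 166° + 167° = 333°
Normalized to (-180°, 180°]: -27°

-27°


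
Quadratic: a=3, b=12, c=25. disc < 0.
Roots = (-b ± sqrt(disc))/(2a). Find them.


disc = 12^2 - 4*3*25 = 144 - 300 = -156
sqrt(|disc|) = sqrt(156) = 12.4900
Real part = -12/(2*3) = -2.0000
Imag part = 12.4900/(2*3) = 2.0817

-2.0000 ± 2.0817i


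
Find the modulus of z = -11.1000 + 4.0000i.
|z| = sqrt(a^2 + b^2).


|z| = sqrt((-11.1)^2 + 4^2) = sqrt(123.21 + 16) = sqrt(139.21) = 11.7987

|z| = 11.7987


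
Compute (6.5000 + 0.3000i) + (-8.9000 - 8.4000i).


Real: 6.5 - 8.9 = -2.4
Imag: 0.3 - 8.4 = -8.1

-2.4000 - 8.1000i


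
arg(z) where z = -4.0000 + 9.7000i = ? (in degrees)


Re = -4, Im = 9.7
arg = atan2(9.7, -4) = 112.4098 degrees

arg(z) = 112.4098 degrees


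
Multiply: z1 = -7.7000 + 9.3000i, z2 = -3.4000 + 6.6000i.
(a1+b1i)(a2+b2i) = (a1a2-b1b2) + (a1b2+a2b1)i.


Real = -7.7*(-3.4) - 9.3*6.6 = 26.18 - 61.38 = -35.2
Imag = -7.7*6.6 - (3.4)*9.3 = -50.82 - (31.62) = -82.44

-35.2000 - 82.4400i


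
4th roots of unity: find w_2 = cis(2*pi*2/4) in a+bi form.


Angle = 360*2/4 = 180°
a = cos(180°) = -1.0000
b = sin(180°) = 0

-1.0000 + 0i


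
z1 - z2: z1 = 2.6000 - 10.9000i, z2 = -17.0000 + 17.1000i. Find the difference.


Real: 2.6 + 17 = 19.6
Imag: -10.9 - 17.1 = -28

19.6000 - 28.0000i


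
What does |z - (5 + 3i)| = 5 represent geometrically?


|z - z0| = r is a circle with center z0 and radius r.
Center = (5, 3), radius = 5

Circle with center (5, 3) and radius 5


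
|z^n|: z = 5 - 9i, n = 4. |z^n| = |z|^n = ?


|z| = sqrt(25+81) = sqrt(106) = 10.2956
|z^4| = |z|^4 = (sqrt(106))^4 = 106^2 = 11236

|z^4| = 11236


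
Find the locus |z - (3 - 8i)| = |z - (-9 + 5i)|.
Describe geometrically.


Equal distances means the locus is the perpendicular bisector of z1 and z2.
Midpoint = ((3+(-9))/2, (-8+5)/2) = (-3.0000, -1.5000)

Perpendicular bisector through (-3.0000, -1.5000)


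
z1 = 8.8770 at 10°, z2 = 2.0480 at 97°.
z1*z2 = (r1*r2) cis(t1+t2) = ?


r = 8.8770 * 2.0480 = 18.1801
theta = 10° + 97° = 107° = 107° (mod 360)

18.1801 cis(107°)


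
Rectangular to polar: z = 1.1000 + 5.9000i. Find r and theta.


r = sqrt(1.21+34.81) = sqrt(36.02) = 6.0017
theta = atan2(5.9, 1.1) = 79.4390 degrees

r = 6.0017, theta = 79.4390 degrees


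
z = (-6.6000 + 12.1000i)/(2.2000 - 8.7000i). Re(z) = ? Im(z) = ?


Multiply by conjugate: (-6.6000 + 12.1000i)(2.2000 + 8.7000i) / (2.2^2 + (-8.7)^2)
Numerator real = -6.6*2.2 + 12.1*(-8.7) = -119.79
Numerator imag = 12.1*2.2 - (-6.6)*(-8.7) = -30.8
Denominator = 80.53
Re(z) = -119.79/80.53 = -1.4875
Im(z) = -30.8/80.53 = -0.3825

Re(z) = -1.4875, Im(z) = -0.3825


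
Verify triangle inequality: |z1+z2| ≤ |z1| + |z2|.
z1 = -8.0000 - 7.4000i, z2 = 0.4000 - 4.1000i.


|z1| = sqrt((-8)^2 + (-7.4)^2) = sqrt(118.76) = 10.8977
|z2| = sqrt(0.4^2 + (-4.1)^2) = sqrt(16.97) = 4.1195
z1+z2 = -7.6000 - 11.5000i
|z1+z2| = sqrt(190.01) = 13.7844
|z1|+|z2| = 10.8977 + 4.1195 = 15.0172

|z1+z2| = 13.7844 ≤ |z1|+|z2| = 15.0172 (verified)


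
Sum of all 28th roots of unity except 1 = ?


With w = e^(2*pi*i/28), all 28 of the 28th roots of unity w^0 = 1, w, ..., w^(27) sum to 0: 1 + w + ... + w^(27) = (1 - w^28)/(1 - w) = 0 since w^28 = 1, w ≠ 1.
Removing the root 1: w + w^2 + ... + w^(27) = 0 - 1 = -1

Sum = -1


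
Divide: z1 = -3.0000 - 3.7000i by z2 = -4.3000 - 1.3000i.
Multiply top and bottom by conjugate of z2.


Conjugate of z2 = -4.3000 + 1.3000i
Numerator: (-3.0000 - 3.7000i)(-4.3000 + 1.3000i) = 17.7100 + 12.0100i
Denominator: (-4.3)^2 + (-1.3)^2 = 20.18
Result = (17.7100 + 12.0100i)/20.18

0.8776 + 0.5951i


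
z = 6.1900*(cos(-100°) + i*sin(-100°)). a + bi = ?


a = 6.1900*cos(-100°) = 6.1900*(-0.17365) = -1.0749
b = 6.1900*sin(-100°) = 6.1900*(-0.98481) = -6.0960

-1.0749 - 6.0960i


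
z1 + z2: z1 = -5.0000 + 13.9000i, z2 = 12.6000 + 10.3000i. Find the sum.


Real: -5 + 12.6 = 7.6
Imag: 13.9 + 10.3 = 24.2

7.6000 + 24.2000i


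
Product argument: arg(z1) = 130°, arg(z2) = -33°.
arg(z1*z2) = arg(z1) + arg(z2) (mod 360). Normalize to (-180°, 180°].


arg(z1*z2) = 130° - 33° = 97°
Normalized to (-180°, 180°]: 97°

97°


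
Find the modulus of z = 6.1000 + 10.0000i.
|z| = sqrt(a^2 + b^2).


|z| = sqrt(6.1^2 + 10^2) = sqrt(37.21 + 100) = sqrt(137.21) = 11.7137

|z| = 11.7137


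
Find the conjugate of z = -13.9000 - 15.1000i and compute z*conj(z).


z_bar = -13.9000 + 15.1000i
z*z_bar = (-13.9)^2 + (-15.1)^2 = 193.21 + 228.01 = 421.22

z_bar = -13.9000 + 15.1000i, z*z_bar = 421.22


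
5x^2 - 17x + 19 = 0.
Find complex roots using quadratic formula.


disc = (-17)^2 - 4*5*19 = 289 - 380 = -91
sqrt(|disc|) = sqrt(91) = 9.5394
Real part = 17/(2*5) = 1.7000
Imag part = 9.5394/(2*5) = 0.9539

1.7000 ± 0.9539i


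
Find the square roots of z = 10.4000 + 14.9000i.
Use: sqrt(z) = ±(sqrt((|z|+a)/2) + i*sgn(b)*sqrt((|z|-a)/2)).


|z| = sqrt(108.16+222.01) = 18.1706
sqrt((|z|+a)/2) = sqrt((18.1706+10.4)/2) = sqrt(14.2853) = 3.7796
sqrt((|z|-a)/2) = sqrt((18.1706-10.4)/2) = sqrt(3.8853) = 1.9711

±(3.7796 + 1.9711i) i.e. 3.7796 + 1.9711i and -3.7796 - 1.9711i


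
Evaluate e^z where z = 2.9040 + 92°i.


e^2.9040 = 18.2470
cos(92°) = -0.0349
sin(92°) = 0.99939
Real = 18.2470*(-0.0349) = -0.6368
Imag = 18.2470*0.99939 = 18.2359

-0.6368 + 18.2359i


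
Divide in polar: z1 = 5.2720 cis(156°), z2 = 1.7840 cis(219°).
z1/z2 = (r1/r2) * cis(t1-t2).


r = 5.2720 / 1.7840 = 2.9552
theta = 156° - 219° = -63° = 297° (mod 360)

2.9552 cis(297°)


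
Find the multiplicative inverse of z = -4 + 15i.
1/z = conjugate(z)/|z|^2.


|z|^2 = 16+225 = 241
1/z = (-4 - 15i)/241

1/z = -0.0166 - 0.0622i


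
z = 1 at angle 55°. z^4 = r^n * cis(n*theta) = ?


r^4 = 1^4 = 1
n*theta = 4*55° = 220° = 220° (mod 360)
a = 1*cos(220°) = -0.7660
b = 1*sin(220°) = -0.6428

1 cis(220°) = -0.7660 - 0.6428i


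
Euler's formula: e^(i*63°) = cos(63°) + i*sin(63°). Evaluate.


cos(63°) = 0.4540
sin(63°) = 0.8910

e^(i*63°) = 0.4540 + 0.8910i


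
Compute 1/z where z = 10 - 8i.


|z|^2 = 100+64 = 164
1/z = (10 + 8i)/164

1/z = 0.0610 + 0.0488i


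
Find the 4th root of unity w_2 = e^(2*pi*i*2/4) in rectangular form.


Angle = 360*2/4 = 180°
a = cos(180°) = -1.0000
b = sin(180°) = 0

-1.0000 + 0i


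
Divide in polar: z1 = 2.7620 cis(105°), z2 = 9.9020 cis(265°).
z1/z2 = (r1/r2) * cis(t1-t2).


r = 2.7620 / 9.9020 = 0.2789
theta = 105° - 265° = -160° = 200° (mod 360)

0.2789 cis(200°)


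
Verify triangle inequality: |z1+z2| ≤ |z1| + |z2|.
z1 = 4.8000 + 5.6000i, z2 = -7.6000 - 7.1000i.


|z1| = sqrt(4.8^2 + 5.6^2) = sqrt(54.4) = 7.3756
|z2| = sqrt((-7.6)^2 + (-7.1)^2) = sqrt(108.17) = 10.4005
z1+z2 = -2.8000 - 1.5000i
|z1+z2| = sqrt(10.09) = 3.1765
|z1|+|z2| = 7.3756 + 10.4005 = 17.7761

|z1+z2| = 3.1765 ≤ |z1|+|z2| = 17.7761 (verified)


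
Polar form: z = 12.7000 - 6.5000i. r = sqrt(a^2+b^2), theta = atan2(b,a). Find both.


r = sqrt(161.29+42.25) = sqrt(203.54) = 14.2667
theta = atan2(-6.5, 12.7) = -27.1039 degrees

r = 14.2667, theta = -27.1039 degrees


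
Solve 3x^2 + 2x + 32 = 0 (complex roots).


disc = 2^2 - 4*3*32 = 4 - 384 = -380
sqrt(|disc|) = sqrt(380) = 19.4936
Real part = -2/(2*3) = -0.3333
Imag part = 19.4936/(2*3) = 3.2489

-0.3333 ± 3.2489i


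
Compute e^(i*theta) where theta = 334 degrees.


cos(334°) = 0.8988
sin(334°) = -0.4384

e^(i*334°) = 0.8988 - 0.4384i


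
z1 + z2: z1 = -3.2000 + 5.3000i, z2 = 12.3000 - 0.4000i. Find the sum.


Real: -3.2 + 12.3 = 9.1
Imag: 5.3 - 0.4 = 4.9

9.1000 + 4.9000i


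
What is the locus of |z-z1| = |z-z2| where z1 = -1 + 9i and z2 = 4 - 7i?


Equal distances means the locus is the perpendicular bisector of z1 and z2.
Midpoint = ((-1+4)/2, (9+(-7))/2) = (1.5000, 1.0000)

Perpendicular bisector through (1.5000, 1.0000)


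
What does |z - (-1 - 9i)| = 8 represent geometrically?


|z - z0| = r is a circle with center z0 and radius r.
Center = (-1, -9), radius = 8

Circle with center (-1, -9) and radius 8


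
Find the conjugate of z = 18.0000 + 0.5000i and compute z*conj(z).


z_bar = 18.0000 - 0.5000i
z*z_bar = 18^2 + 0.5^2 = 324 + 0.25 = 324.25

z_bar = 18.0000 - 0.5000i, z*z_bar = 324.25


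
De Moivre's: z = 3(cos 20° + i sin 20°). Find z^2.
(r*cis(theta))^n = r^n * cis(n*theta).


r^2 = 3^2 = 9
n*theta = 2*20° = 40° = 40° (mod 360)
a = 9*cos(40°) = 6.8944
b = 9*sin(40°) = 5.7851

9 cis(40°) = 6.8944 + 5.7851i


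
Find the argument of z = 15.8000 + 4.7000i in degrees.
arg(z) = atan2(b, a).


Re = 15.8, Im = 4.7
arg = atan2(4.7, 15.8) = 16.5661 degrees

arg(z) = 16.5661 degrees


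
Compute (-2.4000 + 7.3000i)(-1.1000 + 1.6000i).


Real = -2.4*(-1.1) - 7.3*1.6 = 2.64 - 11.68 = -9.04
Imag = -2.4*1.6 - (1.1)*7.3 = -3.84 - (8.03) = -11.87

-9.0400 - 11.8700i


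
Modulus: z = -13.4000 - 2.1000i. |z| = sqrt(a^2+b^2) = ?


|z| = sqrt((-13.4)^2 + (-2.1)^2) = sqrt(179.56 + 4.41) = sqrt(183.97) = 13.5636

|z| = 13.5636


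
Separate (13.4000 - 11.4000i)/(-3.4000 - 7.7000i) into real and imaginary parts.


Multiply by conjugate: (13.4000 - 11.4000i)(-3.4000 + 7.7000i) / ((-3.4)^2 + (-7.7)^2)
Numerator real = 13.4*(-3.4) - (11.4)*(-7.7) = 42.22
Numerator imag = -11.4*(-3.4) - 13.4*(-7.7) = 141.94
Denominator = 70.85
Re(z) = 42.22/70.85 = 0.5959
Im(z) = 141.94/70.85 = 2.0034

Re(z) = 0.5959, Im(z) = 2.0034


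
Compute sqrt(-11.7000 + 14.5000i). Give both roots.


|z| = sqrt(136.89+210.25) = 18.6317
sqrt((|z|+a)/2) = sqrt((18.6317+(-11.7))/2) = sqrt(3.4658) = 1.8617
sqrt((|z|-a)/2) = sqrt((18.6317-(-11.7))/2) = sqrt(15.1658) = 3.8943

±(1.8617 + 3.8943i) i.e. 1.8617 + 3.8943i and -1.8617 - 3.8943i
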